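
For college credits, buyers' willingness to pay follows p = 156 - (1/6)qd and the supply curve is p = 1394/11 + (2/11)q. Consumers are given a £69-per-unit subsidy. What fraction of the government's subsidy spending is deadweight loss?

Pre-subsidy: 156 - (1/6)q = 1394/11 + (2/11)q gives q* = 84 and p* = 142.
With the rebate, buyers effectively pay pb = ps − 69, where ps is the price sellers receive.
On the curves, pb = 156 - (1/6)q and ps = 1394/11 + (2/11)q; the wedge ps − pb = 69 gives 1394/11 + (2/11)q − (156 - (1/6)q) = 69, so q' = 282.
Then pb = 156 − (1/6)·282 = 109 and ps = 1394/11 + (2/11)·282 = 178.
ΔCS = ½(84 + 282)(142 − 109) = 6039; ΔPS = ½(84 + 282)(178 − 142) = 6588.
Government spending = 69 × 282 = 19458.
DWL = ½ × 69 × (282 − 84) = 6831; fraction = 6831 / 19458 = 33/94.

DWL / government spending = 33/94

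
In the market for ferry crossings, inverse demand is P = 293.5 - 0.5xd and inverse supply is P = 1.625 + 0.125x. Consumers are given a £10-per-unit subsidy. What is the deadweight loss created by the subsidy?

Pre-subsidy: 293.5 - 0.5x = 1.625 + 0.125x gives x* = 467 and P* = 60.
With the rebate, buyers effectively pay Pb = Ps − 10, where Ps is the price sellers receive.
On the curves, Pb = 293.5 - 0.5x and Ps = 1.625 + 0.125x; the wedge Ps − Pb = 10 gives 1.625 + 0.125x − (293.5 - 0.5x) = 10, so x' = 483.
Then Pb = 293.5 − 0.5·483 = 52 and Ps = 1.625 + 0.125·483 = 62.
The subsidy expands output by 483 − 467 = 16 past the efficient level; on those units the gap between marginal cost and willingness to pay runs from 0 up to 10.
DWL = ½ × 10 × 16 = 80.

Deadweight loss = £80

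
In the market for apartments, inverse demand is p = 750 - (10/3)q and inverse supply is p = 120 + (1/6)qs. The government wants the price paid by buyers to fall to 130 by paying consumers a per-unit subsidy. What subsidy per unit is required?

Required subsidy s = 21 per unit

At a buyer price of 130, quantity demanded is 225 − 0.3·130 = 186.
Sellers supply 186 only when they receive ps = 120 + (1/6)·186 = 151.
s = ps − pb = 151 − 130 = 21.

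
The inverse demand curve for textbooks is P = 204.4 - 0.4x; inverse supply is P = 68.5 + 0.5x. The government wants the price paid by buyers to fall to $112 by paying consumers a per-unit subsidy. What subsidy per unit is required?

Required subsidy s = $72 per unit

At a buyer price of 112, quantity demanded is 511 − 2.5·112 = 231.
Sellers supply 231 only when they receive Ps = 68.5 + 0.5·231 = 184.
s = Ps − Pb = 184 − 112 = 72.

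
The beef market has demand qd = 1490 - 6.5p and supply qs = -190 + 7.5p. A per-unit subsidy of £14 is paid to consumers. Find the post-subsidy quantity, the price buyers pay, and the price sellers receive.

Pre-subsidy: 1490 - 6.5p = -190 + 7.5p gives p* = 120, q* = 710.
With the rebate, buyers effectively pay pb = ps − 14, where ps is the price sellers receive.
Demand in terms of ps becomes qd = 1490 − 6.5(ps − 14) = 1581 - 6.5ps. Setting this equal to supply: 1581 - 6.5ps = -190 + 7.5ps, so ps = 126.5.
Buyers pay pb = 126.5 − 14 = 112.5; q' = -190 + 7.5·126.5 = 758.75.

q' = 758.75; buyers pay £112.5; sellers receive £126.5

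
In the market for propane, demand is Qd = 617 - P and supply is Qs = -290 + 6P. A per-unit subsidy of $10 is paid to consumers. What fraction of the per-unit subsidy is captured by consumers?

Pre-subsidy: 617 - P = -290 + 6P gives P* = 907/7, Q* = 3412/7.
With the rebate, buyers effectively pay Pb = Ps − 10, where Ps is the price sellers receive.
Demand in terms of Ps becomes Qd = 617 − 1(Ps − 10) = 627 - Ps. Setting this equal to supply: 627 - Ps = -290 + 6Ps, so Ps = 131.
Buyers pay Pb = 131 − 10 = 121; Q' = -290 + 6·131 = 496.
Buyers' price falls by P* − Pb = 907/7 − 121 = 60/7; sellers' price rises by Ps − P* = 131 − 907/7 = 10/7.
So consumers capture (60/7)/10 = 6/7 of each unit of subsidy.

Consumer share = 6/7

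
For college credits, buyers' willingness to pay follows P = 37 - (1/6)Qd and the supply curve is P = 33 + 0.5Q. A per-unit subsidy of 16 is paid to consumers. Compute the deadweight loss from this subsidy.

Pre-subsidy: 37 - (1/6)Q = 33 + 0.5Q gives Q* = 6 and P* = 36.
With the rebate, buyers effectively pay Pb = Ps − 16, where Ps is the price sellers receive.
On the curves, Pb = 37 - (1/6)Q and Ps = 33 + 0.5Q; the wedge Ps − Pb = 16 gives 33 + 0.5Q − (37 - (1/6)Q) = 16, so Q' = 30.
Then Pb = 37 − (1/6)·30 = 32 and Ps = 33 + 0.5·30 = 48.
The subsidy expands output by 30 − 6 = 24 past the efficient level; on those units the gap between marginal cost and willingness to pay runs from 0 up to 16.
DWL = ½ × 16 × 24 = 192.

Deadweight loss = 192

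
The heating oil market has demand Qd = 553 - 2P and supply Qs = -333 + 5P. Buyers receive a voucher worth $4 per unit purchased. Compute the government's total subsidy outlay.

Government cost = 8556/7

Pre-subsidy: 553 - 2P = -333 + 5P gives P* = 886/7, Q* = 2099/7.
With the rebate, buyers effectively pay Pb = Ps − 4, where Ps is the price sellers receive.
Demand in terms of Ps becomes Qd = 553 − 2(Ps − 4) = 561 - 2Ps. Setting this equal to supply: 561 - 2Ps = -333 + 5Ps, so Ps = 894/7.
Buyers pay Pb = 894/7 − 4 = 866/7; Q' = -333 + 5·(894/7) = 2139/7.
Government outlay = subsidy × quantity = 4 × 2139/7 = 8556/7.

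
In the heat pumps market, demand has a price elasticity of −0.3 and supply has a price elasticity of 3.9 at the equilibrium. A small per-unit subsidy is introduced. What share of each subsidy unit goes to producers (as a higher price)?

For a small subsidy around the equilibrium, the benefit split depends on the relative slopes, which at a point are proportional to the elasticities.
Buyer share = εs/(εs + |εd|) = 3.9/(3.9 + 0.3) = 13/14; seller share = |εd|/(εs + |εd|) = 1/14.
So producers capture 1/14 of the subsidy.

Producer share = 1/14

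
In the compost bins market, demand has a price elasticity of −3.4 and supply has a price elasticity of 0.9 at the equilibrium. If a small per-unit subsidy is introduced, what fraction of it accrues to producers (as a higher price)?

For a small subsidy around the equilibrium, the benefit split depends on the relative slopes, which at a point are proportional to the elasticities.
Buyer share = εs/(εs + |εd|) = 0.9/(0.9 + 3.4) = 9/43; seller share = |εd|/(εs + |εd|) = 34/43.
So producers capture 34/43 of the subsidy.

Producer share = 34/43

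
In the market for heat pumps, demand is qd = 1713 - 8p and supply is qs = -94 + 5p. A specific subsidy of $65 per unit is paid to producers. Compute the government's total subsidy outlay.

Government cost = $52065

Pre-subsidy: 1713 - 8p = -94 + 5p gives p* = 139, q* = 601.
With the subsidy, sellers receive ps = pb + 65 for each unit, where pb is the price buyers pay.
Supply in terms of pb becomes qs = -94 + 5(pb + 65) = 231 + 5pb. Setting this equal to demand: 1713 - 8pb = 231 + 5pb, so pb = 114.
Sellers receive ps = 114 + 65 = 179; q' = 1713 − 8·114 = 801.
Government outlay = subsidy × quantity = 65 × 801 = 52065.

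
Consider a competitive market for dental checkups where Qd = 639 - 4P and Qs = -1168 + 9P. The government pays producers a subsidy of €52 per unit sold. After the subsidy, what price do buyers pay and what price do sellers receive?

Pre-subsidy: 639 - 4P = -1168 + 9P gives P* = 139, Q* = 83.
With the subsidy, sellers receive Ps = Pb + 52 for each unit, where Pb is the price buyers pay.
Supply in terms of Pb becomes Qs = -1168 + 9(Pb + 52) = -700 + 9Pb. Setting this equal to demand: 639 - 4Pb = -700 + 9Pb, so Pb = 103.
Sellers receive Ps = 103 + 52 = 155; Q' = 639 − 4·103 = 227.

Buyers pay €103; sellers receive €155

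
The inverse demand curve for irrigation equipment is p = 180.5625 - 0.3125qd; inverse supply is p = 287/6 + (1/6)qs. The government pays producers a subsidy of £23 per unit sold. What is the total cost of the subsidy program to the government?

Government cost = £7475

Pre-subsidy: 180.5625 - 0.3125q = 287/6 + (1/6)q gives q* = 277 and p* = 94.
With the subsidy, sellers receive ps = pb + 23 for each unit, where pb is the price buyers pay.
On the curves, pb = 180.5625 - 0.3125q and ps = 287/6 + (1/6)q; the wedge ps − pb = 23 gives 287/6 + (1/6)q − (180.5625 - 0.3125q) = 23, so q' = 325.
Then pb = 180.5625 − 0.3125·325 = 79 and ps = 287/6 + (1/6)·325 = 102.
Government outlay = subsidy × quantity = 23 × 325 = 7475.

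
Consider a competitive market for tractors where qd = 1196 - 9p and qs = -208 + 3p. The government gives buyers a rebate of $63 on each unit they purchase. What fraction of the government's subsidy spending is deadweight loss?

Pre-subsidy: 1196 - 9p = -208 + 3p gives p* = 117, q* = 143.
With the rebate, buyers effectively pay pb = ps − 63, where ps is the price sellers receive.
Demand in terms of ps becomes qd = 1196 − 9(ps − 63) = 1763 - 9ps. Setting this equal to supply: 1763 - 9ps = -208 + 3ps, so ps = 164.25.
Buyers pay pb = 164.25 − 63 = 101.25; q' = -208 + 3·164.25 = 284.75.
ΔCS = ½(143 + 284.75)(117 − 101.25) = 3368.53125; ΔPS = ½(143 + 284.75)(164.25 − 117) = 10105.59375.
Government spending = 63 × 284.75 = 17939.25.
DWL = ½ × 63 × (284.75 − 143) = 4465.125; fraction = 4465.125 / 17939.25 = 567/2278.

DWL / government spending = 567/2278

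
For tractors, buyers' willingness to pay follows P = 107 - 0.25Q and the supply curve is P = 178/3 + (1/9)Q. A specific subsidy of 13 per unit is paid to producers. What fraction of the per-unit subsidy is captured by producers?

Pre-subsidy: 107 - 0.25Q = 178/3 + (1/9)Q gives Q* = 132 and P* = 74.
With the subsidy, sellers receive Ps = Pb + 13 for each unit, where Pb is the price buyers pay.
On the curves, Pb = 107 - 0.25Q and Ps = 178/3 + (1/9)Q; the wedge Ps − Pb = 13 gives 178/3 + (1/9)Q − (107 - 0.25Q) = 13, so Q' = 168.
Then Pb = 107 − 0.25·168 = 65 and Ps = 178/3 + (1/9)·168 = 78.
Buyers' price falls by P* − Pb = 74 − 65 = 9; sellers' price rises by Ps − P* = 78 − 74 = 4.
So producers capture 4/13 = 4/13 of each unit of subsidy.

Producer share = 4/13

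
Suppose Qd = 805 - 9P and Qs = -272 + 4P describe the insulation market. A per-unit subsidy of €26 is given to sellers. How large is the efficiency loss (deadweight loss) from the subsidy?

Pre-subsidy: 805 - 9P = -272 + 4P gives P* = 1077/13, Q* = 772/13.
With the subsidy, sellers receive Ps = Pb + 26 for each unit, where Pb is the price buyers pay.
Supply in terms of Pb becomes Qs = -272 + 4(Pb + 26) = -168 + 4Pb. Setting this equal to demand: 805 - 9Pb = -168 + 4Pb, so Pb = 973/13.
Sellers receive Ps = 973/13 + 26 = 1311/13; Q' = 805 − 9·(973/13) = 1708/13.
The subsidy expands output by 1708/13 − 772/13 = 72 past the efficient level; on those units the gap between marginal cost and willingness to pay runs from 0 up to 26.
DWL = ½ × 26 × 72 = 936.

Deadweight loss = €936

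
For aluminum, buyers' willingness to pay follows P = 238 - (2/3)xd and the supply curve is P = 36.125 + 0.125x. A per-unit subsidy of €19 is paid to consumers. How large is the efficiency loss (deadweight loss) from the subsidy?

Pre-subsidy: 238 - (2/3)x = 36.125 + 0.125x gives x* = 255 and P* = 68.
With the rebate, buyers effectively pay Pb = Ps − 19, where Ps is the price sellers receive.
On the curves, Pb = 238 - (2/3)x and Ps = 36.125 + 0.125x; the wedge Ps − Pb = 19 gives 36.125 + 0.125x − (238 - (2/3)x) = 19, so x' = 279.
Then Pb = 238 − (2/3)·279 = 52 and Ps = 36.125 + 0.125·279 = 71.
The subsidy expands output by 279 − 255 = 24 past the efficient level; on those units the gap between marginal cost and willingness to pay runs from 0 up to 19.
DWL = ½ × 19 × 24 = 228.

Deadweight loss = €228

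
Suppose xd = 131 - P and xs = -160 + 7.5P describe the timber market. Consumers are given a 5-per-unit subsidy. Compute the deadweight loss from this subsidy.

Deadweight loss = 375/34

Pre-subsidy: 131 - P = -160 + 7.5P gives P* = 582/17, x* = 1645/17.
With the rebate, buyers effectively pay Pb = Ps − 5, where Ps is the price sellers receive.
Demand in terms of Ps becomes xd = 131 − 1(Ps − 5) = 136 - Ps. Setting this equal to supply: 136 - Ps = -160 + 7.5Ps, so Ps = 592/17.
Buyers pay Pb = 592/17 − 5 = 507/17; x' = -160 + 7.5·(592/17) = 1720/17.
The subsidy expands output by 1720/17 − 1645/17 = 75/17 past the efficient level; on those units the gap between marginal cost and willingness to pay runs from 0 up to 5.
DWL = ½ × 5 × 75/17 = 375/34.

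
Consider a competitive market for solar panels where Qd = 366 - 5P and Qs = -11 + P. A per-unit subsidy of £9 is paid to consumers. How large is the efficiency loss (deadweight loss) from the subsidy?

Deadweight loss = £33.75

Pre-subsidy: 366 - 5P = -11 + P gives P* = 377/6, Q* = 311/6.
With the rebate, buyers effectively pay Pb = Ps − 9, where Ps is the price sellers receive.
Demand in terms of Ps becomes Qd = 366 − 5(Ps − 9) = 411 - 5Ps. Setting this equal to supply: 411 - 5Ps = -11 + Ps, so Ps = 211/3.
Buyers pay Pb = 211/3 − 9 = 184/3; Q' = -11 + 1·(211/3) = 178/3.
The subsidy expands output by 178/3 − 311/6 = 7.5 past the efficient level; on those units the gap between marginal cost and willingness to pay runs from 0 up to 9.
DWL = ½ × 9 × 7.5 = 33.75.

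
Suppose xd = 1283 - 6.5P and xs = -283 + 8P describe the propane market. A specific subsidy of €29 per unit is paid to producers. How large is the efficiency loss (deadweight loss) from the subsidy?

Pre-subsidy: 1283 - 6.5P = -283 + 8P gives P* = 108, x* = 581.
With the subsidy, sellers receive Ps = Pb + 29 for each unit, where Pb is the price buyers pay.
Supply in terms of Pb becomes xs = -283 + 8(Pb + 29) = -51 + 8Pb. Setting this equal to demand: 1283 - 6.5Pb = -51 + 8Pb, so Pb = 92.
Sellers receive Ps = 92 + 29 = 121; x' = 1283 − 6.5·92 = 685.
The subsidy expands output by 685 − 581 = 104 past the efficient level; on those units the gap between marginal cost and willingness to pay runs from 0 up to 29.
DWL = ½ × 29 × 104 = 1508.

Deadweight loss = €1508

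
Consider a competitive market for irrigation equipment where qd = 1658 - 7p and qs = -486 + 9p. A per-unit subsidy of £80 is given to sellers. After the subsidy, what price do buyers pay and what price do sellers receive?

Buyers pay £89; sellers receive £169

Pre-subsidy: 1658 - 7p = -486 + 9p gives p* = 134, q* = 720.
With the subsidy, sellers receive ps = pb + 80 for each unit, where pb is the price buyers pay.
Supply in terms of pb becomes qs = -486 + 9(pb + 80) = 234 + 9pb. Setting this equal to demand: 1658 - 7pb = 234 + 9pb, so pb = 89.
Sellers receive ps = 89 + 80 = 169; q' = 1658 − 7·89 = 1035.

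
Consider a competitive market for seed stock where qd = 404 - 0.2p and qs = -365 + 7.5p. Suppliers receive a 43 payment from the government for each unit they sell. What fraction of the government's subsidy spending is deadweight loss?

Pre-subsidy: 404 - 0.2p = -365 + 7.5p gives p* = 7690/77, q* = 29570/77.
With the subsidy, sellers receive ps = pb + 43 for each unit, where pb is the price buyers pay.
Supply in terms of pb becomes qs = -365 + 7.5(pb + 43) = -42.5 + 7.5pb. Setting this equal to demand: 404 - 0.2pb = -42.5 + 7.5pb, so pb = 4465/77.
Sellers receive ps = 4465/77 + 43 = 7776/77; q' = 404 − 0.2·(4465/77) = 30215/77.
ΔCS = ½(29570/77 + 30215/77)(7690/77 − 4465/77) = 17527875/1078; ΔPS = ½(29570/77 + 30215/77)(7776/77 − 7690/77) = 233705/539.
Government spending = 43 × 30215/77 = 1299245/77.
DWL = ½ × 43 × (30215/77 − 29570/77) = 27735/154; fraction = (27735/154) / (1299245/77) = 129/12086.

DWL / government spending = 129/12086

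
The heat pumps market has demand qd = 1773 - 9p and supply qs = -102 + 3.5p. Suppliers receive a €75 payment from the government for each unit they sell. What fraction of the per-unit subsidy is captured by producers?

Producer share = 0.72

Pre-subsidy: 1773 - 9p = -102 + 3.5p gives p* = 150, q* = 423.
With the subsidy, sellers receive ps = pb + 75 for each unit, where pb is the price buyers pay.
Supply in terms of pb becomes qs = -102 + 3.5(pb + 75) = 160.5 + 3.5pb. Setting this equal to demand: 1773 - 9pb = 160.5 + 3.5pb, so pb = 129.
Sellers receive ps = 129 + 75 = 204; q' = 1773 − 9·129 = 612.
Buyers' price falls by p* − pb = 150 − 129 = 21; sellers' price rises by ps − p* = 204 − 150 = 54.
So producers capture 54/75 = 0.72 of each unit of subsidy.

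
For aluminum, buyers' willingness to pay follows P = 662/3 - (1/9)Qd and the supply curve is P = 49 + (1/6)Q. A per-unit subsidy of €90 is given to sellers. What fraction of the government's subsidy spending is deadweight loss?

Pre-subsidy: 662/3 - (1/9)Q = 49 + (1/6)Q gives Q* = 618 and P* = 152.
With the subsidy, sellers receive Ps = Pb + 90 for each unit, where Pb is the price buyers pay.
On the curves, Pb = 662/3 - (1/9)Q and Ps = 49 + (1/6)Q; the wedge Ps − Pb = 90 gives 49 + (1/6)Q − (662/3 - (1/9)Q) = 90, so Q' = 942.
Then Pb = 662/3 − (1/9)·942 = 116 and Ps = 49 + (1/6)·942 = 206.
ΔCS = ½(618 + 942)(152 − 116) = 28080; ΔPS = ½(618 + 942)(206 − 152) = 42120.
Government spending = 90 × 942 = 84780.
DWL = ½ × 90 × (942 − 618) = 14580; fraction = 14580 / 84780 = 27/157.

DWL / government spending = 27/157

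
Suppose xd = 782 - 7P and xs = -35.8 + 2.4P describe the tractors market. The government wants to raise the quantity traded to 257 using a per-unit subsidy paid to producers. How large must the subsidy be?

Required subsidy s = 47 per unit

At x = 257, invert demand for the buyer price: Pb = (782 − 257)/7 = 75; invert supply for the seller price: Ps = (257 − (-35.8))/2.4 = 122.
The subsidy must fill the gap: s = Ps − Pb = 122 − 75 = 47.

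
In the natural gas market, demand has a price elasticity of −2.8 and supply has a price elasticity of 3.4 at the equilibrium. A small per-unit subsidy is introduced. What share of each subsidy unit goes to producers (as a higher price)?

Producer share = 14/31

For a small subsidy around the equilibrium, the benefit split depends on the relative slopes, which at a point are proportional to the elasticities.
Buyer share = εs/(εs + |εd|) = 3.4/(3.4 + 2.8) = 17/31; seller share = |εd|/(εs + |εd|) = 14/31.
So producers capture 14/31 of the subsidy.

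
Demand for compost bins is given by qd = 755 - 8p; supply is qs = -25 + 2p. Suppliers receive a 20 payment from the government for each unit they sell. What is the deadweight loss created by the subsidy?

Pre-subsidy: 755 - 8p = -25 + 2p gives p* = 78, q* = 131.
With the subsidy, sellers receive ps = pb + 20 for each unit, where pb is the price buyers pay.
Supply in terms of pb becomes qs = -25 + 2(pb + 20) = 15 + 2pb. Setting this equal to demand: 755 - 8pb = 15 + 2pb, so pb = 74.
Sellers receive ps = 74 + 20 = 94; q' = 755 − 8·74 = 163.
The subsidy expands output by 163 − 131 = 32 past the efficient level; on those units the gap between marginal cost and willingness to pay runs from 0 up to 20.
DWL = ½ × 20 × 32 = 320.

Deadweight loss = 320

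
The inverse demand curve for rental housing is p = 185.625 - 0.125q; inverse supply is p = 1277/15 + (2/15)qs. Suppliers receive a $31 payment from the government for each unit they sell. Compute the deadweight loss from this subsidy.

Pre-subsidy: 185.625 - 0.125q = 1277/15 + (2/15)q gives q* = 389 and p* = 137.
With the subsidy, sellers receive ps = pb + 31 for each unit, where pb is the price buyers pay.
On the curves, pb = 185.625 - 0.125q and ps = 1277/15 + (2/15)q; the wedge ps − pb = 31 gives 1277/15 + (2/15)q − (185.625 - 0.125q) = 31, so q' = 509.
Then pb = 185.625 − 0.125·509 = 122 and ps = 1277/15 + (2/15)·509 = 153.
The subsidy expands output by 509 − 389 = 120 past the efficient level; on those units the gap between marginal cost and willingness to pay runs from 0 up to 31.
DWL = ½ × 31 × 120 = 1860.

Deadweight loss = $1860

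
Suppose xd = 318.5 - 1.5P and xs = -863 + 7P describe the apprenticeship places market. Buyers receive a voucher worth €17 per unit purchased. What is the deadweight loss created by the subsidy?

Pre-subsidy: 318.5 - 1.5P = -863 + 7P gives P* = 139, x* = 110.
With the rebate, buyers effectively pay Pb = Ps − 17, where Ps is the price sellers receive.
Demand in terms of Ps becomes xd = 318.5 − 1.5(Ps − 17) = 344 - 1.5Ps. Setting this equal to supply: 344 - 1.5Ps = -863 + 7Ps, so Ps = 142.
Buyers pay Pb = 142 − 17 = 125; x' = -863 + 7·142 = 131.
The subsidy expands output by 131 − 110 = 21 past the efficient level; on those units the gap between marginal cost and willingness to pay runs from 0 up to 17.
DWL = ½ × 17 × 21 = 178.5.

Deadweight loss = €178.5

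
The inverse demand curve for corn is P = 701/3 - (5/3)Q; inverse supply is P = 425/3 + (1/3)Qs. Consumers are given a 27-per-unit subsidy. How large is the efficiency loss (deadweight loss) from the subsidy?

Pre-subsidy: 701/3 - (5/3)Q = 425/3 + (1/3)Q gives Q* = 46 and P* = 157.
With the rebate, buyers effectively pay Pb = Ps − 27, where Ps is the price sellers receive.
On the curves, Pb = 701/3 - (5/3)Q and Ps = 425/3 + (1/3)Q; the wedge Ps − Pb = 27 gives 425/3 + (1/3)Q − (701/3 - (5/3)Q) = 27, so Q' = 59.5.
Then Pb = 701/3 − (5/3)·59.5 = 134.5 and Ps = 425/3 + (1/3)·59.5 = 161.5.
The subsidy expands output by 59.5 − 46 = 13.5 past the efficient level; on those units the gap between marginal cost and willingness to pay runs from 0 up to 27.
DWL = ½ × 27 × 13.5 = 182.25.

Deadweight loss = 182.25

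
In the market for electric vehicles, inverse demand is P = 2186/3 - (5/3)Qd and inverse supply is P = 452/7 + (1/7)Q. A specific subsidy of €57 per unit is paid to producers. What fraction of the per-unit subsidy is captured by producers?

Pre-subsidy: 2186/3 - (5/3)Q = 452/7 + (1/7)Q gives Q* = 367 and P* = 117.
With the subsidy, sellers receive Ps = Pb + 57 for each unit, where Pb is the price buyers pay.
On the curves, Pb = 2186/3 - (5/3)Q and Ps = 452/7 + (1/7)Q; the wedge Ps − Pb = 57 gives 452/7 + (1/7)Q − (2186/3 - (5/3)Q) = 57, so Q' = 398.5.
Then Pb = 2186/3 − (5/3)·398.5 = 64.5 and Ps = 452/7 + (1/7)·398.5 = 121.5.
Buyers' price falls by P* − Pb = 117 − 64.5 = 52.5; sellers' price rises by Ps − P* = 121.5 − 117 = 4.5.
So producers capture 4.5/57 = 3/38 of each unit of subsidy.

Producer share = 3/38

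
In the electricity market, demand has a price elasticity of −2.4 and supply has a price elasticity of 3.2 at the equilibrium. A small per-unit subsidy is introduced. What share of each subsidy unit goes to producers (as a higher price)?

For a small subsidy around the equilibrium, the benefit split depends on the relative slopes, which at a point are proportional to the elasticities.
Buyer share = εs/(εs + |εd|) = 3.2/(3.2 + 2.4) = 4/7; seller share = |εd|/(εs + |εd|) = 3/7.
So producers capture 3/7 of the subsidy.

Producer share = 3/7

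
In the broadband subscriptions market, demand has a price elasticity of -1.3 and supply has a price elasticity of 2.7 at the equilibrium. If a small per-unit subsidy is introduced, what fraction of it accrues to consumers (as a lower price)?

Consumer share = 0.675

For a small subsidy around the equilibrium, the benefit split depends on the relative slopes, which at a point are proportional to the elasticities.
Buyer share = εs/(εs + |εd|) = 2.7/(2.7 + 1.3) = 0.675; seller share = |εd|/(εs + |εd|) = 0.325.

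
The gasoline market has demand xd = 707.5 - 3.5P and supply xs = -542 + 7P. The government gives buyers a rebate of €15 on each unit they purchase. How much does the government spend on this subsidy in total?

Government cost = €4890

Pre-subsidy: 707.5 - 3.5P = -542 + 7P gives P* = 119, x* = 291.
With the rebate, buyers effectively pay Pb = Ps − 15, where Ps is the price sellers receive.
Demand in terms of Ps becomes xd = 707.5 − 3.5(Ps − 15) = 760 - 3.5Ps. Setting this equal to supply: 760 - 3.5Ps = -542 + 7Ps, so Ps = 124.
Buyers pay Pb = 124 − 15 = 109; x' = -542 + 7·124 = 326.
Government outlay = subsidy × quantity = 15 × 326 = 4890.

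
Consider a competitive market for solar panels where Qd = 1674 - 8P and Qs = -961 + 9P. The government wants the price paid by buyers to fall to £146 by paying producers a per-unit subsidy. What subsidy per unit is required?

Required subsidy s = £17 per unit

At a buyer price of 146, quantity demanded is 1674 − 8·146 = 506.
Sellers supply 506 only when they receive Ps with -961 + 9·Ps = 506, i.e. Ps = 163.
s = Ps − Pb = 163 − 146 = 17.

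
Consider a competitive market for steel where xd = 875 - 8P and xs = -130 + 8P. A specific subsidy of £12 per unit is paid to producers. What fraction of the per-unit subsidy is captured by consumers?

Pre-subsidy: 875 - 8P = -130 + 8P gives P* = 62.8125, x* = 372.5.
With the subsidy, sellers receive Ps = Pb + 12 for each unit, where Pb is the price buyers pay.
Supply in terms of Pb becomes xs = -130 + 8(Pb + 12) = -34 + 8Pb. Setting this equal to demand: 875 - 8Pb = -34 + 8Pb, so Pb = 56.8125.
Sellers receive Ps = 56.8125 + 12 = 68.8125; x' = 875 − 8·56.8125 = 420.5.
Buyers' price falls by P* − Pb = 62.8125 − 56.8125 = 6; sellers' price rises by Ps − P* = 68.8125 − 62.8125 = 6.
So consumers capture 6/12 = 0.5 of each unit of subsidy.

Consumer share = 0.5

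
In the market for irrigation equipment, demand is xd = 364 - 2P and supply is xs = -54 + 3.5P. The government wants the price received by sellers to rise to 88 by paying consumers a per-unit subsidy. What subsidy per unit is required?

Required subsidy s = 33 per unit

At a seller price of 88, quantity supplied is -54 + 3.5·88 = 254.
Buyers absorb 254 only when they pay Pb with 364 − 2·Pb = 254, i.e. Pb = 55.
s = Ps − Pb = 88 − 55 = 33.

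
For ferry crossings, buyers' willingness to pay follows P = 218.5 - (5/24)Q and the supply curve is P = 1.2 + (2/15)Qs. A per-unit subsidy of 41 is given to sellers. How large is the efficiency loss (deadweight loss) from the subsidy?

Pre-subsidy: 218.5 - (5/24)Q = 1.2 + (2/15)Q gives Q* = 636 and P* = 86.
With the subsidy, sellers receive Ps = Pb + 41 for each unit, where Pb is the price buyers pay.
On the curves, Pb = 218.5 - (5/24)Q and Ps = 1.2 + (2/15)Q; the wedge Ps − Pb = 41 gives 1.2 + (2/15)Q − (218.5 - (5/24)Q) = 41, so Q' = 756.
Then Pb = 218.5 − (5/24)·756 = 61 and Ps = 1.2 + (2/15)·756 = 102.
The subsidy expands output by 756 − 636 = 120 past the efficient level; on those units the gap between marginal cost and willingness to pay runs from 0 up to 41.
DWL = ½ × 41 × 120 = 2460.

Deadweight loss = 2460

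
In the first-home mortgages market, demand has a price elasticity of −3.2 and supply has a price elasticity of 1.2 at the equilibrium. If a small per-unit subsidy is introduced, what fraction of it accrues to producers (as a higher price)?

For a small subsidy around the equilibrium, the benefit split depends on the relative slopes, which at a point are proportional to the elasticities.
Buyer share = εs/(εs + |εd|) = 1.2/(1.2 + 3.2) = 3/11; seller share = |εd|/(εs + |εd|) = 8/11.
So producers capture 8/11 of the subsidy.

Producer share = 8/11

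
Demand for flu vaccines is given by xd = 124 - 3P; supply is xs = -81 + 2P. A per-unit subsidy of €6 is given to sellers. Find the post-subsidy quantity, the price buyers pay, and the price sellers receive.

Pre-subsidy: 124 - 3P = -81 + 2P gives P* = 41, x* = 1.
With the subsidy, sellers receive Ps = Pb + 6 for each unit, where Pb is the price buyers pay.
Supply in terms of Pb becomes xs = -81 + 2(Pb + 6) = -69 + 2Pb. Setting this equal to demand: 124 - 3Pb = -69 + 2Pb, so Pb = 38.6.
Sellers receive Ps = 38.6 + 6 = 44.6; x' = 124 − 3·38.6 = 8.2.

x' = 8.2; buyers pay €38.6; sellers receive €44.6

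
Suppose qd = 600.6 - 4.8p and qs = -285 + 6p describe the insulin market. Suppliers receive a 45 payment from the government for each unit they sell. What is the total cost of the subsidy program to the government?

Government cost = 14715

Pre-subsidy: 600.6 - 4.8p = -285 + 6p gives p* = 82, q* = 207.
With the subsidy, sellers receive ps = pb + 45 for each unit, where pb is the price buyers pay.
Supply in terms of pb becomes qs = -285 + 6(pb + 45) = -15 + 6pb. Setting this equal to demand: 600.6 - 4.8pb = -15 + 6pb, so pb = 57.
Sellers receive ps = 57 + 45 = 102; q' = 600.6 − 4.8·57 = 327.
Government outlay = subsidy × quantity = 45 × 327 = 14715.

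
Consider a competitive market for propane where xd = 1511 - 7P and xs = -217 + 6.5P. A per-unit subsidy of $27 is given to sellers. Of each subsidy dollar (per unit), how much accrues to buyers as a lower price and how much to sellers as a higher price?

Buyers gain $13 per unit; sellers gain $14 per unit

Pre-subsidy: 1511 - 7P = -217 + 6.5P gives P* = 128, x* = 615.
With the subsidy, sellers receive Ps = Pb + 27 for each unit, where Pb is the price buyers pay.
Supply in terms of Pb becomes xs = -217 + 6.5(Pb + 27) = -41.5 + 6.5Pb. Setting this equal to demand: 1511 - 7Pb = -41.5 + 6.5Pb, so Pb = 115.
Sellers receive Ps = 115 + 27 = 142; x' = 1511 − 7·115 = 706.
Buyers' price falls by P* − Pb = 128 − 115 = 13; sellers' price rises by Ps − P* = 142 − 128 = 14.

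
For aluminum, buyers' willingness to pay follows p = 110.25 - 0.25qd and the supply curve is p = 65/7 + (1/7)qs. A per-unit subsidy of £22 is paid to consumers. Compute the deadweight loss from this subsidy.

Deadweight loss = £616

Pre-subsidy: 110.25 - 0.25q = 65/7 + (1/7)q gives q* = 257 and p* = 46.
With the rebate, buyers effectively pay pb = ps − 22, where ps is the price sellers receive.
On the curves, pb = 110.25 - 0.25q and ps = 65/7 + (1/7)q; the wedge ps − pb = 22 gives 65/7 + (1/7)q − (110.25 - 0.25q) = 22, so q' = 313.
Then pb = 110.25 − 0.25·313 = 32 and ps = 65/7 + (1/7)·313 = 54.
The subsidy expands output by 313 − 257 = 56 past the efficient level; on those units the gap between marginal cost and willingness to pay runs from 0 up to 22.
DWL = ½ × 22 × 56 = 616.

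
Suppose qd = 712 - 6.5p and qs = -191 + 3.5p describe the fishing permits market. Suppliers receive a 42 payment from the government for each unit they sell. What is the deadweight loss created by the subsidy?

Pre-subsidy: 712 - 6.5p = -191 + 3.5p gives p* = 90.3, q* = 125.05.
With the subsidy, sellers receive ps = pb + 42 for each unit, where pb is the price buyers pay.
Supply in terms of pb becomes qs = -191 + 3.5(pb + 42) = -44 + 3.5pb. Setting this equal to demand: 712 - 6.5pb = -44 + 3.5pb, so pb = 75.6.
Sellers receive ps = 75.6 + 42 = 117.6; q' = 712 − 6.5·75.6 = 220.6.
The subsidy expands output by 220.6 − 125.05 = 95.55 past the efficient level; on those units the gap between marginal cost and willingness to pay runs from 0 up to 42.
DWL = ½ × 42 × 95.55 = 2006.55.

Deadweight loss = 2006.55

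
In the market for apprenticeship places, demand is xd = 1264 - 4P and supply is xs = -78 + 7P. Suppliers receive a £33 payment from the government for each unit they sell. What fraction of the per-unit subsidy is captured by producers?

Pre-subsidy: 1264 - 4P = -78 + 7P gives P* = 122, x* = 776.
With the subsidy, sellers receive Ps = Pb + 33 for each unit, where Pb is the price buyers pay.
Supply in terms of Pb becomes xs = -78 + 7(Pb + 33) = 153 + 7Pb. Setting this equal to demand: 1264 - 4Pb = 153 + 7Pb, so Pb = 101.
Sellers receive Ps = 101 + 33 = 134; x' = 1264 − 4·101 = 860.
Buyers' price falls by P* − Pb = 122 − 101 = 21; sellers' price rises by Ps − P* = 134 − 122 = 12.
So producers capture 12/33 = 4/11 of each unit of subsidy.

Producer share = 4/11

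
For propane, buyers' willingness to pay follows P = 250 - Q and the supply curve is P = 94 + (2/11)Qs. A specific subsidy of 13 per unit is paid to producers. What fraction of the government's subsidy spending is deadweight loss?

Pre-subsidy: 250 - Q = 94 + (2/11)Q gives Q* = 132 and P* = 118.
With the subsidy, sellers receive Ps = Pb + 13 for each unit, where Pb is the price buyers pay.
On the curves, Pb = 250 - Q and Ps = 94 + (2/11)Q; the wedge Ps − Pb = 13 gives 94 + (2/11)Q − (250 - Q) = 13, so Q' = 143.
Then Pb = 250 − 1·143 = 107 and Ps = 94 + (2/11)·143 = 120.
ΔCS = ½(132 + 143)(118 − 107) = 1512.5; ΔPS = ½(132 + 143)(120 − 118) = 275.
Government spending = 13 × 143 = 1859.
DWL = ½ × 13 × (143 − 132) = 71.5; fraction = 71.5 / 1859 = 1/26.

DWL / government spending = 1/26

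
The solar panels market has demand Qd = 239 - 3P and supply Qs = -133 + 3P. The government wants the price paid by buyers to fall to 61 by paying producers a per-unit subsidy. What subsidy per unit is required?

At a buyer price of 61, quantity demanded is 239 − 3·61 = 56.
Sellers supply 56 only when they receive Ps with -133 + 3·Ps = 56, i.e. Ps = 63.
s = Ps − Pb = 63 − 61 = 2.

Required subsidy s = 2 per unit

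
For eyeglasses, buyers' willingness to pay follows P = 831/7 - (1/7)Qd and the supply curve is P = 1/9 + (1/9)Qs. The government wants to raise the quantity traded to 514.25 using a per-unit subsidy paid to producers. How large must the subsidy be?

At Q = 514.25, from the demand curve buyers pay Pb = 831/7 − (1/7)·514.25 = 45.25; from the supply curve sellers need Ps = 1/9 + (1/9)·514.25 = 57.25.
The subsidy must fill the gap: s = Ps − Pb = 57.25 − 45.25 = 12.

Required subsidy s = 12 per unit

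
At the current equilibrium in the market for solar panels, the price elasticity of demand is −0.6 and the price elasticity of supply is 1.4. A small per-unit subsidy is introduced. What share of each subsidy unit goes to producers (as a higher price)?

Producer share = 0.3

For a small subsidy around the equilibrium, the benefit split depends on the relative slopes, which at a point are proportional to the elasticities.
Buyer share = εs/(εs + |εd|) = 1.4/(1.4 + 0.6) = 0.7; seller share = |εd|/(εs + |εd|) = 0.3.
So producers capture 0.3 of the subsidy.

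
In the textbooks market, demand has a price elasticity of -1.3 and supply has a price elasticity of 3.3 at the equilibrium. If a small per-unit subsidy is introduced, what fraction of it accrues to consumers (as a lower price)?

For a small subsidy around the equilibrium, the benefit split depends on the relative slopes, which at a point are proportional to the elasticities.
Buyer share = εs/(εs + |εd|) = 3.3/(3.3 + 1.3) = 33/46; seller share = |εd|/(εs + |εd|) = 13/46.

Consumer share = 33/46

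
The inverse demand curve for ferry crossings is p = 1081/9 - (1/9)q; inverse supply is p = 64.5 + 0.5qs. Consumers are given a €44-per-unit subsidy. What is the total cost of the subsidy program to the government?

Government cost = €7172

Pre-subsidy: 1081/9 - (1/9)q = 64.5 + 0.5q gives q* = 91 and p* = 110.
With the rebate, buyers effectively pay pb = ps − 44, where ps is the price sellers receive.
On the curves, pb = 1081/9 - (1/9)q and ps = 64.5 + 0.5q; the wedge ps − pb = 44 gives 64.5 + 0.5q − (1081/9 - (1/9)q) = 44, so q' = 163.
Then pb = 1081/9 − (1/9)·163 = 102 and ps = 64.5 + 0.5·163 = 146.
Government outlay = subsidy × quantity = 44 × 163 = 7172.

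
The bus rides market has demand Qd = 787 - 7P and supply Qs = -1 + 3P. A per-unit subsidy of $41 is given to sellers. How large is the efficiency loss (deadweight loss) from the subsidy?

Deadweight loss = $1765.05

Pre-subsidy: 787 - 7P = -1 + 3P gives P* = 78.8, Q* = 235.4.
With the subsidy, sellers receive Ps = Pb + 41 for each unit, where Pb is the price buyers pay.
Supply in terms of Pb becomes Qs = -1 + 3(Pb + 41) = 122 + 3Pb. Setting this equal to demand: 787 - 7Pb = 122 + 3Pb, so Pb = 66.5.
Sellers receive Ps = 66.5 + 41 = 107.5; Q' = 787 − 7·66.5 = 321.5.
The subsidy expands output by 321.5 − 235.4 = 86.1 past the efficient level; on those units the gap between marginal cost and willingness to pay runs from 0 up to 41.
DWL = ½ × 41 × 86.1 = 1765.05.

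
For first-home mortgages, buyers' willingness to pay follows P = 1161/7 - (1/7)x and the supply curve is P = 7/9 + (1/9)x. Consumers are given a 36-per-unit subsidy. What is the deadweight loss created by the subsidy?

Pre-subsidy: 1161/7 - (1/7)x = 7/9 + (1/9)x gives x* = 650 and P* = 73.
With the rebate, buyers effectively pay Pb = Ps − 36, where Ps is the price sellers receive.
On the curves, Pb = 1161/7 - (1/7)x and Ps = 7/9 + (1/9)x; the wedge Ps − Pb = 36 gives 7/9 + (1/9)x − (1161/7 - (1/7)x) = 36, so x' = 791.75.
Then Pb = 1161/7 − (1/7)·791.75 = 52.75 and Ps = 7/9 + (1/9)·791.75 = 88.75.
The subsidy expands output by 791.75 − 650 = 141.75 past the efficient level; on those units the gap between marginal cost and willingness to pay runs from 0 up to 36.
DWL = ½ × 36 × 141.75 = 2551.5.

Deadweight loss = 2551.5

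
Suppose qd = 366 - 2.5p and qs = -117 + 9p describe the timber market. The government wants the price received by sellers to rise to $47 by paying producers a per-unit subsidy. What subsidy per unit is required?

At a seller price of 47, quantity supplied is -117 + 9·47 = 306.
Buyers absorb 306 only when they pay pb with 366 − 2.5·pb = 306, i.e. pb = 24.
s = ps − pb = 47 − 24 = 23.

Required subsidy s = $23 per unit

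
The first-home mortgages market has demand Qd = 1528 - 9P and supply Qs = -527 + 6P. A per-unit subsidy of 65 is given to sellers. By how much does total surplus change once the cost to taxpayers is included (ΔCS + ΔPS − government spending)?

Net change in total surplus = -7605

Pre-subsidy: 1528 - 9P = -527 + 6P gives P* = 137, Q* = 295.
With the subsidy, sellers receive Ps = Pb + 65 for each unit, where Pb is the price buyers pay.
Supply in terms of Pb becomes Qs = -527 + 6(Pb + 65) = -137 + 6Pb. Setting this equal to demand: 1528 - 9Pb = -137 + 6Pb, so Pb = 111.
Sellers receive Ps = 111 + 65 = 176; Q' = 1528 − 9·111 = 529.
ΔCS = ½(295 + 529)(137 − 111) = 10712; ΔPS = ½(295 + 529)(176 − 137) = 16068.
Government spending = 65 × 529 = 34385.
Net change = 10712 + 16068 − 34385 = -7605. The loss equals the DWL triangle ½·65·234.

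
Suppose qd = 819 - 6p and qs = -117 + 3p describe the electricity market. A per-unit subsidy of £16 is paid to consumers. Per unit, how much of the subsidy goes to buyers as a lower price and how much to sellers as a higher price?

Buyers gain 16/3 per unit; sellers gain 32/3 per unit

Pre-subsidy: 819 - 6p = -117 + 3p gives p* = 104, q* = 195.
With the rebate, buyers effectively pay pb = ps − 16, where ps is the price sellers receive.
Demand in terms of ps becomes qd = 819 − 6(ps − 16) = 915 - 6ps. Setting this equal to supply: 915 - 6ps = -117 + 3ps, so ps = 344/3.
Buyers pay pb = 344/3 − 16 = 296/3; q' = -117 + 3·(344/3) = 227.
Buyers' price falls by p* − pb = 104 − 296/3 = 16/3; sellers' price rises by ps − p* = 344/3 − 104 = 32/3.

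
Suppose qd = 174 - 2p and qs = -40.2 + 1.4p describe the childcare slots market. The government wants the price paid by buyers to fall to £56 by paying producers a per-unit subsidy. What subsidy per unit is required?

At a buyer price of 56, quantity demanded is 174 − 2·56 = 62.
Sellers supply 62 only when they receive ps with -40.2 + 1.4·ps = 62, i.e. ps = 73.
s = ps − pb = 73 − 56 = 17.

Required subsidy s = £17 per unit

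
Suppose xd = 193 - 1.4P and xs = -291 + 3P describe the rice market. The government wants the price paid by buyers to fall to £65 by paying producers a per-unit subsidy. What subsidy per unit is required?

Required subsidy s = £66 per unit

At a buyer price of 65, quantity demanded is 193 − 1.4·65 = 102.
Sellers supply 102 only when they receive Ps with -291 + 3·Ps = 102, i.e. Ps = 131.
s = Ps − Pb = 131 − 65 = 66.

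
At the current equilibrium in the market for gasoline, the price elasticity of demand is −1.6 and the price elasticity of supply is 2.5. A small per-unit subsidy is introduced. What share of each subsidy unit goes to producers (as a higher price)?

Producer share = 16/41

For a small subsidy around the equilibrium, the benefit split depends on the relative slopes, which at a point are proportional to the elasticities.
Buyer share = εs/(εs + |εd|) = 2.5/(2.5 + 1.6) = 25/41; seller share = |εd|/(εs + |εd|) = 16/41.
So producers capture 16/41 of the subsidy.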